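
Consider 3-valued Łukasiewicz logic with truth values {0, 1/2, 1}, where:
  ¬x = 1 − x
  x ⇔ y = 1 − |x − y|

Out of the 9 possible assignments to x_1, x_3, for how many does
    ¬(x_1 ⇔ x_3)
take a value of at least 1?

x_1 = 0, x_3 = 0 ↦ 0  <
x_1 = 0, x_3 = 1/2 ↦ 1/2  <
x_1 = 0, x_3 = 1 ↦ 1  ≥
x_1 = 1/2, x_3 = 0 ↦ 1/2  <
x_1 = 1/2, x_3 = 1/2 ↦ 0  <
x_1 = 1/2, x_3 = 1 ↦ 1/2  <
x_1 = 1, x_3 = 0 ↦ 1  ≥
x_1 = 1, x_3 = 1/2 ↦ 1/2  <
x_1 = 1, x_3 = 1 ↦ 0  <
So 2 of the 9 assignments meet the threshold.

2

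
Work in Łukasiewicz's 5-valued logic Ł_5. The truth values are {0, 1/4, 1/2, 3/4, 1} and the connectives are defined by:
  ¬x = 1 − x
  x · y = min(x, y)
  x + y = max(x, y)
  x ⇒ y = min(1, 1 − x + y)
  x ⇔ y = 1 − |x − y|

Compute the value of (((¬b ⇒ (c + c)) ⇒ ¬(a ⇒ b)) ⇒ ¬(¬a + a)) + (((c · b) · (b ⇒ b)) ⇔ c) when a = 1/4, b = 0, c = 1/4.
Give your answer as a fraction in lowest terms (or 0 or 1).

3/4

¬b = ¬0 = 1
c + c = 1/4 + 1/4 = 1/4
¬b ⇒ (c + c) = 1 ⇒ 1/4 = 1/4
a ⇒ b = 1/4 ⇒ 0 = 3/4
¬(a ⇒ b) = ¬3/4 = 1/4
(¬b ⇒ (c + c)) ⇒ ¬(a ⇒ b) = 1/4 ⇒ 1/4 = 1
¬a = ¬1/4 = 3/4
¬a + a = 3/4 + 1/4 = 3/4
¬(¬a + a) = ¬3/4 = 1/4
((¬b ⇒ (c + c)) ⇒ ¬(a ⇒ b)) ⇒ ¬(¬a + a) = 1 ⇒ 1/4 = 1/4
c · b = 1/4 · 0 = 0
b ⇒ b = 0 ⇒ 0 = 1
(c · b) · (b ⇒ b) = 0 · 1 = 0
((c · b) · (b ⇒ b)) ⇔ c = 0 ⇔ 1/4 = 3/4
(((¬b ⇒ (c + c)) ⇒ ¬(a ⇒ b)) ⇒ ¬(¬a + a)) + (((c · b) · (b ⇒ b)) ⇔ c) = 1/4 + 3/4 = 3/4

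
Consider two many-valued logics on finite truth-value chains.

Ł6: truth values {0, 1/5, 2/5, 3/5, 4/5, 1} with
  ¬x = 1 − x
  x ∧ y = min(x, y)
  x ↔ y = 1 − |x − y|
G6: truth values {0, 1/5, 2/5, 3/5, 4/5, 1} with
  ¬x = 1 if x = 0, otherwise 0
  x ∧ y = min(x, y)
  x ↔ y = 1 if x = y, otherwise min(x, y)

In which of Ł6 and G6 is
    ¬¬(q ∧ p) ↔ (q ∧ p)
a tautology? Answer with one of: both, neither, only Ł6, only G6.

In Ł6: every assignment gives 1 — tautology.
In G6: at p = 1/5, q = 1/5 the value is 1/5 — not a tautology.

only Ł6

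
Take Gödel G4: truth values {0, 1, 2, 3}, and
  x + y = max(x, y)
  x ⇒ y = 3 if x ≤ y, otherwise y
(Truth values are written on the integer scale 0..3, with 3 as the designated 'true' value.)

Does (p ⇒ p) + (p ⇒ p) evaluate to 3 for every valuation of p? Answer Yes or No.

Yes

p = 0 ↦ 3
p = 1 ↦ 3
p = 2 ↦ 3
p = 3 ↦ 3
Every assignment gives a value ≥ 3.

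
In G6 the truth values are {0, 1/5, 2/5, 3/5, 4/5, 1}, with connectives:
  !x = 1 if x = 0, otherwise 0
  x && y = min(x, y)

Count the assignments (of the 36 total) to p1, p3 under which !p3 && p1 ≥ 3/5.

value 1: 1 assignment (counts)
value 4/5: 1 assignment (counts)
value 3/5: 1 assignment (counts)
value 2/5: 1 assignment
value 1/5: 1 assignment
value 0: 31 assignments
So 3 of the 36 assignments meet the threshold.

3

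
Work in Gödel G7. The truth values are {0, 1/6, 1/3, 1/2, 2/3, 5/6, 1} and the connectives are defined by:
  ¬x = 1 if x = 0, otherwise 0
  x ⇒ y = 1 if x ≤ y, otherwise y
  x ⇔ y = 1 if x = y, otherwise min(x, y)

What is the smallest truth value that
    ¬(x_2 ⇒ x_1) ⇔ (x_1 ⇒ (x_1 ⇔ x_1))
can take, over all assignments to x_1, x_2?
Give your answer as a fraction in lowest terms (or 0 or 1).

0

Take x_1 = 0, x_2 = 0:
x_2 ⇒ x_1 = 0 ⇒ 0 = 1
¬(x_2 ⇒ x_1) = ¬1 = 0
x_1 ⇔ x_1 = 0 ⇔ 0 = 1
x_1 ⇒ (x_1 ⇔ x_1) = 0 ⇒ 1 = 1
¬(x_2 ⇒ x_1) ⇔ (x_1 ⇒ (x_1 ⇔ x_1)) = 0 ⇔ 1 = 0
No assignment yields a value below 0, so this is the minimum.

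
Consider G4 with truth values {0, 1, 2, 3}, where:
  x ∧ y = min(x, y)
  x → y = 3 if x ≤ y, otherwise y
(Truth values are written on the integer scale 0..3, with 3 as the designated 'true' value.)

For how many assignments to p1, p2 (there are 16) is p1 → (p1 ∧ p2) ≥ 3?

p1 = 0, p2 = 0 ↦ 3  ≥
p1 = 0, p2 = 1 ↦ 3  ≥
p1 = 0, p2 = 2 ↦ 3  ≥
p1 = 0, p2 = 3 ↦ 3  ≥
p1 = 1, p2 = 0 ↦ 0  <
p1 = 1, p2 = 1 ↦ 3  ≥
p1 = 1, p2 = 2 ↦ 3  ≥
p1 = 1, p2 = 3 ↦ 3  ≥
p1 = 2, p2 = 0 ↦ 0  <
p1 = 2, p2 = 1 ↦ 1  <
p1 = 2, p2 = 2 ↦ 3  ≥
p1 = 2, p2 = 3 ↦ 3  ≥
p1 = 3, p2 = 0 ↦ 0  <
p1 = 3, p2 = 1 ↦ 1  <
p1 = 3, p2 = 2 ↦ 2  <
p1 = 3, p2 = 3 ↦ 3  ≥
So 10 of the 16 assignments meet the threshold.

10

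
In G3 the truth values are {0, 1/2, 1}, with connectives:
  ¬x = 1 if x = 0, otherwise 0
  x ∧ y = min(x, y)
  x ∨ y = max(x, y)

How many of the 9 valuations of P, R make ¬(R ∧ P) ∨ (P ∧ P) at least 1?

7

P = 0, R = 0 ↦ 1  ≥
P = 0, R = 1/2 ↦ 1  ≥
P = 0, R = 1 ↦ 1  ≥
P = 1/2, R = 0 ↦ 1  ≥
P = 1/2, R = 1/2 ↦ 1/2  <
P = 1/2, R = 1 ↦ 1/2  <
P = 1, R = 0 ↦ 1  ≥
P = 1, R = 1/2 ↦ 1  ≥
P = 1, R = 1 ↦ 1  ≥
So 7 of the 9 assignments meet the threshold.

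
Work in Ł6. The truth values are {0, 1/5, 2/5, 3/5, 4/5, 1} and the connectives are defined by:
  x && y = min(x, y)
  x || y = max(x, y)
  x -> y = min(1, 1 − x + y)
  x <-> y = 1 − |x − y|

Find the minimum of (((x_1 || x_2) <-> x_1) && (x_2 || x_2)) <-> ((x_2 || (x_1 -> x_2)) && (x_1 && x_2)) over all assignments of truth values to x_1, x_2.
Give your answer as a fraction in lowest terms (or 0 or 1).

3/5

Take x_1 = 0, x_2 = 2/5:
x_1 || x_2 = 0 || 2/5 = 2/5
(x_1 || x_2) <-> x_1 = 2/5 <-> 0 = 3/5
x_2 || x_2 = 2/5 || 2/5 = 2/5
((x_1 || x_2) <-> x_1) && (x_2 || x_2) = 3/5 && 2/5 = 2/5
x_1 -> x_2 = 0 -> 2/5 = 1
x_2 || (x_1 -> x_2) = 2/5 || 1 = 1
x_1 && x_2 = 0 && 2/5 = 0
(x_2 || (x_1 -> x_2)) && (x_1 && x_2) = 1 && 0 = 0
(((x_1 || x_2) <-> x_1) && (x_2 || x_2)) <-> ((x_2 || (x_1 -> x_2)) && (x_1 && x_2)) = 2/5 <-> 0 = 3/5
No assignment yields a value below 3/5, so this is the minimum.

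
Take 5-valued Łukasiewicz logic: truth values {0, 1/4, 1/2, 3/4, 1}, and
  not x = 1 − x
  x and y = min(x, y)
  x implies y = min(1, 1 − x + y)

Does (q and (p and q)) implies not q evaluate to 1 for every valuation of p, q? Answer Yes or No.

No

Counterexample: take p = 1/4, q = 1.
p and q = 1/4 and 1 = 1/4
q and (p and q) = 1 and 1/4 = 1/4
not q = not 1 = 0
(q and (p and q)) implies not q = 1/4 implies 0 = 3/4
This gives 3/4 ≠ 1.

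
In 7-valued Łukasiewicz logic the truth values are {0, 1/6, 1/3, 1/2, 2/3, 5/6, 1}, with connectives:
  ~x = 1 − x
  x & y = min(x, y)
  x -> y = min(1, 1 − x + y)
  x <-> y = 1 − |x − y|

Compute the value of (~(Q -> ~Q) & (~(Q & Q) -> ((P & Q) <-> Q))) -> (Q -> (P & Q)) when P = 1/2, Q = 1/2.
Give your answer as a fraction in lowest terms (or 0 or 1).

~Q = ~1/2 = 1/2
Q -> ~Q = 1/2 -> 1/2 = 1
~(Q -> ~Q) = ~1 = 0
Q & Q = 1/2 & 1/2 = 1/2
~(Q & Q) = ~1/2 = 1/2
P & Q = 1/2 & 1/2 = 1/2
(P & Q) <-> Q = 1/2 <-> 1/2 = 1
~(Q & Q) -> ((P & Q) <-> Q) = 1/2 -> 1 = 1
~(Q -> ~Q) & (~(Q & Q) -> ((P & Q) <-> Q)) = 0 & 1 = 0
P & Q = 1/2 & 1/2 = 1/2
Q -> (P & Q) = 1/2 -> 1/2 = 1
(~(Q -> ~Q) & (~(Q & Q) -> ((P & Q) <-> Q))) -> (Q -> (P & Q)) = 0 -> 1 = 1

1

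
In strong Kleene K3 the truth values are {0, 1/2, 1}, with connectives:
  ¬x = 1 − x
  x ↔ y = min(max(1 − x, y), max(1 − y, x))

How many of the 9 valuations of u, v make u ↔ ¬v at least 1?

2

u = 0, v = 0 ↦ 0  <
u = 0, v = 1/2 ↦ 1/2  <
u = 0, v = 1 ↦ 1  ≥
u = 1/2, v = 0 ↦ 1/2  <
u = 1/2, v = 1/2 ↦ 1/2  <
u = 1/2, v = 1 ↦ 1/2  <
u = 1, v = 0 ↦ 1  ≥
u = 1, v = 1/2 ↦ 1/2  <
u = 1, v = 1 ↦ 0  <
So 2 of the 9 assignments meet the threshold.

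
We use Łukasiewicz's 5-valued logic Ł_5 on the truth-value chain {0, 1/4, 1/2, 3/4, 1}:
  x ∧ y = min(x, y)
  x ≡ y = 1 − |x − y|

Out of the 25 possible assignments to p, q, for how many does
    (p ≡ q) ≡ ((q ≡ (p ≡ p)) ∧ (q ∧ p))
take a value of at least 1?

9

value 1: 9 assignments (counts)
value 3/4: 7 assignments
value 1/2: 5 assignments
value 1/4: 3 assignments
value 0: 1 assignment
So 9 of the 25 assignments meet the threshold.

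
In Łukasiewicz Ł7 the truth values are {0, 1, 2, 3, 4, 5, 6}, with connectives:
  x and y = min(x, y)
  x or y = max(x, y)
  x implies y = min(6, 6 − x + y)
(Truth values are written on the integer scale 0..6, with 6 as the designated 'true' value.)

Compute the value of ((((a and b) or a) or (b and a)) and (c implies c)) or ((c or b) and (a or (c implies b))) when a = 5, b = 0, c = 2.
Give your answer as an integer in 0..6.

5

a and b = 5 and 0 = 0
(a and b) or a = 0 or 5 = 5
b and a = 0 and 5 = 0
((a and b) or a) or (b and a) = 5 or 0 = 5
c implies c = 2 implies 2 = 6
(((a and b) or a) or (b and a)) and (c implies c) = 5 and 6 = 5
c or b = 2 or 0 = 2
c implies b = 2 implies 0 = 4
a or (c implies b) = 5 or 4 = 5
(c or b) and (a or (c implies b)) = 2 and 5 = 2
((((a and b) or a) or (b and a)) and (c implies c)) or ((c or b) and (a or (c implies b))) = 5 or 2 = 5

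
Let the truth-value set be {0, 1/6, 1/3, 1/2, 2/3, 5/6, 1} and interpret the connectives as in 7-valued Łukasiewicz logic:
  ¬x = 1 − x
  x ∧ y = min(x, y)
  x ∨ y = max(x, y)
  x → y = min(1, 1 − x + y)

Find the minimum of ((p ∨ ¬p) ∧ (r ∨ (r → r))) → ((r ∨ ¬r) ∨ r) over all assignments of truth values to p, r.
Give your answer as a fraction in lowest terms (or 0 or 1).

1/2

Take p = 0, r = 1/2:
¬p = ¬0 = 1
p ∨ ¬p = 0 ∨ 1 = 1
r → r = 1/2 → 1/2 = 1
r ∨ (r → r) = 1/2 ∨ 1 = 1
(p ∨ ¬p) ∧ (r ∨ (r → r)) = 1 ∧ 1 = 1
¬r = ¬1/2 = 1/2
r ∨ ¬r = 1/2 ∨ 1/2 = 1/2
(r ∨ ¬r) ∨ r = 1/2 ∨ 1/2 = 1/2
((p ∨ ¬p) ∧ (r ∨ (r → r))) → ((r ∨ ¬r) ∨ r) = 1 → 1/2 = 1/2
No assignment yields a value below 1/2, so this is the minimum.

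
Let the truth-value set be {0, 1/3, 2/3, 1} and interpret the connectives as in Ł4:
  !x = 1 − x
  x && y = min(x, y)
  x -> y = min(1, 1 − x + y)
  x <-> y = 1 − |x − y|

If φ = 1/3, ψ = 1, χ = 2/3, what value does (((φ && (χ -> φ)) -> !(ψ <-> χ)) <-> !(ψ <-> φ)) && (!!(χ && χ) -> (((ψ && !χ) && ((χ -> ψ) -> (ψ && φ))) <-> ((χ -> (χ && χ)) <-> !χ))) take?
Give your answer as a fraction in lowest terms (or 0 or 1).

χ -> φ = 2/3 -> 1/3 = 2/3
φ && (χ -> φ) = 1/3 && 2/3 = 1/3
ψ <-> χ = 1 <-> 2/3 = 2/3
!(ψ <-> χ) = !2/3 = 1/3
(φ && (χ -> φ)) -> !(ψ <-> χ) = 1/3 -> 1/3 = 1
ψ <-> φ = 1 <-> 1/3 = 1/3
!(ψ <-> φ) = !1/3 = 2/3
((φ && (χ -> φ)) -> !(ψ <-> χ)) <-> !(ψ <-> φ) = 1 <-> 2/3 = 2/3
χ && χ = 2/3 && 2/3 = 2/3
!(χ && χ) = !2/3 = 1/3
!!(χ && χ) = !1/3 = 2/3
!χ = !2/3 = 1/3
ψ && !χ = 1 && 1/3 = 1/3
χ -> ψ = 2/3 -> 1 = 1
ψ && φ = 1 && 1/3 = 1/3
(χ -> ψ) -> (ψ && φ) = 1 -> 1/3 = 1/3
(ψ && !χ) && ((χ -> ψ) -> (ψ && φ)) = 1/3 && 1/3 = 1/3
χ && χ = 2/3 && 2/3 = 2/3
χ -> (χ && χ) = 2/3 -> 2/3 = 1
!χ = !2/3 = 1/3
(χ -> (χ && χ)) <-> !χ = 1 <-> 1/3 = 1/3
((ψ && !χ) && ((χ -> ψ) -> (ψ && φ))) <-> ((χ -> (χ && χ)) <-> !χ) = 1/3 <-> 1/3 = 1
!!(χ && χ) -> (((ψ && !χ) && ((χ -> ψ) -> (ψ && φ))) <-> ((χ -> (χ && χ)) <-> !χ)) = 2/3 -> 1 = 1
(((φ && (χ -> φ)) -> !(ψ <-> χ)) <-> !(ψ <-> φ)) && (!!(χ && χ) -> (((ψ && !χ) && ((χ -> ψ) -> (ψ && φ))) <-> ((χ -> (χ && χ)) <-> !χ))) = 2/3 && 1 = 2/3

2/3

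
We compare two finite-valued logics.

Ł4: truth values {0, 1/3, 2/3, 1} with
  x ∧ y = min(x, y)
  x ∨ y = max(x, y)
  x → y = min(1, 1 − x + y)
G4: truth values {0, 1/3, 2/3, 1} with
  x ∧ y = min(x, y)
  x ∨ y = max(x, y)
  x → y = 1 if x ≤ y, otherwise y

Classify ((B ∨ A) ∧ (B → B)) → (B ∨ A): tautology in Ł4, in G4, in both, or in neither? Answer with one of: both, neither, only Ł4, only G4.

both

In Ł4: every assignment gives 1 — tautology.
In G4: every assignment gives 1 — tautology.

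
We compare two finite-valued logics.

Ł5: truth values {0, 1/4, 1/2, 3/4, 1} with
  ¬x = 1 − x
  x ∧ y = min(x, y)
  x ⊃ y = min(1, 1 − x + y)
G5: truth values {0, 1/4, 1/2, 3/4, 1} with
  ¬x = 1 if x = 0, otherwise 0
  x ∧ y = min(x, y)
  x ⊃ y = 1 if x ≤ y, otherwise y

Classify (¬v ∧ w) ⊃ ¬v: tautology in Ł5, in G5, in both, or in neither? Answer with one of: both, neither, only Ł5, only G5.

both

In Ł5: every assignment gives 1 — tautology.
In G5: every assignment gives 1 — tautology.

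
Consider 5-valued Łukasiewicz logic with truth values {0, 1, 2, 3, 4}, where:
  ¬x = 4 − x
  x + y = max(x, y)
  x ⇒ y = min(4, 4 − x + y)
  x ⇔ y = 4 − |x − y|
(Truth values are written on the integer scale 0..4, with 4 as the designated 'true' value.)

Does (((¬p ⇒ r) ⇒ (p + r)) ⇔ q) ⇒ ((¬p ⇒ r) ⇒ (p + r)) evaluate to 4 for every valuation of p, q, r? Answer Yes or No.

No

Counterexample: take p = 1, q = 3, r = 1.
¬p = ¬1 = 3
¬p ⇒ r = 3 ⇒ 1 = 2
p + r = 1 + 1 = 1
(¬p ⇒ r) ⇒ (p + r) = 2 ⇒ 1 = 3
((¬p ⇒ r) ⇒ (p + r)) ⇔ q = 3 ⇔ 3 = 4
¬p = ¬1 = 3
¬p ⇒ r = 3 ⇒ 1 = 2
p + r = 1 + 1 = 1
(¬p ⇒ r) ⇒ (p + r) = 2 ⇒ 1 = 3
(((¬p ⇒ r) ⇒ (p + r)) ⇔ q) ⇒ ((¬p ⇒ r) ⇒ (p + r)) = 4 ⇒ 3 = 3
This gives 3 ≠ 4.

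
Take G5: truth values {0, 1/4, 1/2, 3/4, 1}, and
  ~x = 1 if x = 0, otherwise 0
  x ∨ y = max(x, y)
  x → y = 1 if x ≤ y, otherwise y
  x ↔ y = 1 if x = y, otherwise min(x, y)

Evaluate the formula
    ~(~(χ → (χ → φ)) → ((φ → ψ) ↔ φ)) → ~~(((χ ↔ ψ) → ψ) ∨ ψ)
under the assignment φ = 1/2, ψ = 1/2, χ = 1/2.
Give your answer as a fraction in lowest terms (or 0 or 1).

χ → φ = 1/2 → 1/2 = 1
χ → (χ → φ) = 1/2 → 1 = 1
~(χ → (χ → φ)) = ~1 = 0
φ → ψ = 1/2 → 1/2 = 1
(φ → ψ) ↔ φ = 1 ↔ 1/2 = 1/2
~(χ → (χ → φ)) → ((φ → ψ) ↔ φ) = 0 → 1/2 = 1
~(~(χ → (χ → φ)) → ((φ → ψ) ↔ φ)) = ~1 = 0
χ ↔ ψ = 1/2 ↔ 1/2 = 1
(χ ↔ ψ) → ψ = 1 → 1/2 = 1/2
((χ ↔ ψ) → ψ) ∨ ψ = 1/2 ∨ 1/2 = 1/2
~(((χ ↔ ψ) → ψ) ∨ ψ) = ~1/2 = 0
~~(((χ ↔ ψ) → ψ) ∨ ψ) = ~0 = 1
~(~(χ → (χ → φ)) → ((φ → ψ) ↔ φ)) → ~~(((χ ↔ ψ) → ψ) ∨ ψ) = 0 → 1 = 1

1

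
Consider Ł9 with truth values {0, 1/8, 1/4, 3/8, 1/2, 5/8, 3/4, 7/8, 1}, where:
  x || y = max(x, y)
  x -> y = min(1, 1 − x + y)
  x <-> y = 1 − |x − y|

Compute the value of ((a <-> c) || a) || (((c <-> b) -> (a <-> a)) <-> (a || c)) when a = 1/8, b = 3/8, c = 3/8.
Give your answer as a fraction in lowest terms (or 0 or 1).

3/4

a <-> c = 1/8 <-> 3/8 = 3/4
(a <-> c) || a = 3/4 || 1/8 = 3/4
c <-> b = 3/8 <-> 3/8 = 1
a <-> a = 1/8 <-> 1/8 = 1
(c <-> b) -> (a <-> a) = 1 -> 1 = 1
a || c = 1/8 || 3/8 = 3/8
((c <-> b) -> (a <-> a)) <-> (a || c) = 1 <-> 3/8 = 3/8
((a <-> c) || a) || (((c <-> b) -> (a <-> a)) <-> (a || c)) = 3/4 || 3/8 = 3/4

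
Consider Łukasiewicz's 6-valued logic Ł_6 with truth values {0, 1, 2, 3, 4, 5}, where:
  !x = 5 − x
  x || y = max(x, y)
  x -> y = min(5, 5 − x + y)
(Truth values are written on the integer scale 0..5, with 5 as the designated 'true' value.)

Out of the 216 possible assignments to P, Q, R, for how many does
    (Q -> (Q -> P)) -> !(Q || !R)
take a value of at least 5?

value 5: 12 assignments (counts)
value 4: 29 assignments
value 3: 46 assignments
value 2: 51 assignments
value 1: 46 assignments
value 0: 32 assignments
So 12 of the 216 assignments meet the threshold.

12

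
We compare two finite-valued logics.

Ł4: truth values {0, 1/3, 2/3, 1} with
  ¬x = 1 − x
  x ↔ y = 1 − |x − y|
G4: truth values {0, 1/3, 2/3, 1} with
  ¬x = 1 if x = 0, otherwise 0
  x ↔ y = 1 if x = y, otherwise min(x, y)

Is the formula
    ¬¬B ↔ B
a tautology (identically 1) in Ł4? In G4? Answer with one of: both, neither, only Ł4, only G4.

only Ł4

In Ł4: every assignment gives 1 — tautology.
In G4: at B = 1/3 the value is 1/3 — not a tautology.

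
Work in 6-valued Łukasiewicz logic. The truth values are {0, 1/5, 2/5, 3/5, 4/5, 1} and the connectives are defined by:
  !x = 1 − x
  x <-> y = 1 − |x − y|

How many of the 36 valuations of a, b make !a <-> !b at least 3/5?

value 1: 6 assignments (counts)
value 4/5: 10 assignments (counts)
value 3/5: 8 assignments (counts)
value 2/5: 6 assignments
value 1/5: 4 assignments
value 0: 2 assignments
So 24 of the 36 assignments meet the threshold.

24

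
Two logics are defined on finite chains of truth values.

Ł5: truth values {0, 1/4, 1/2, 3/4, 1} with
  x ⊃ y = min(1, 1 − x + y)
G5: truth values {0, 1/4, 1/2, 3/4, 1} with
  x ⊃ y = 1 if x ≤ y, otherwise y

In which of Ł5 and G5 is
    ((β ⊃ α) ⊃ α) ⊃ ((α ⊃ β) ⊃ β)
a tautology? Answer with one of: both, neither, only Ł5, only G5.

In Ł5: every assignment gives 1 — tautology.
In G5: at α = 0, β = 1/4 the value is 1/4 — not a tautology.

only Ł5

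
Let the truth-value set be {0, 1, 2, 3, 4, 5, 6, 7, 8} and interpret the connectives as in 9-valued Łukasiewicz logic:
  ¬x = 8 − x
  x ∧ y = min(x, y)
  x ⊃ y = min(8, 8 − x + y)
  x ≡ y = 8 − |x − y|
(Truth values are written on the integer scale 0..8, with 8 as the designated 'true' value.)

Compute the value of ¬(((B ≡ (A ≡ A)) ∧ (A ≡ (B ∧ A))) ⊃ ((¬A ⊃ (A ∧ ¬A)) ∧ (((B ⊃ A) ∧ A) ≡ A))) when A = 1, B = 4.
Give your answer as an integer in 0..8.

2

A ≡ A = 1 ≡ 1 = 8
B ≡ (A ≡ A) = 4 ≡ 8 = 4
B ∧ A = 4 ∧ 1 = 1
A ≡ (B ∧ A) = 1 ≡ 1 = 8
(B ≡ (A ≡ A)) ∧ (A ≡ (B ∧ A)) = 4 ∧ 8 = 4
¬A = ¬1 = 7
¬A = ¬1 = 7
A ∧ ¬A = 1 ∧ 7 = 1
¬A ⊃ (A ∧ ¬A) = 7 ⊃ 1 = 2
B ⊃ A = 4 ⊃ 1 = 5
(B ⊃ A) ∧ A = 5 ∧ 1 = 1
((B ⊃ A) ∧ A) ≡ A = 1 ≡ 1 = 8
(¬A ⊃ (A ∧ ¬A)) ∧ (((B ⊃ A) ∧ A) ≡ A) = 2 ∧ 8 = 2
((B ≡ (A ≡ A)) ∧ (A ≡ (B ∧ A))) ⊃ ((¬A ⊃ (A ∧ ¬A)) ∧ (((B ⊃ A) ∧ A) ≡ A)) = 4 ⊃ 2 = 6
¬(((B ≡ (A ≡ A)) ∧ (A ≡ (B ∧ A))) ⊃ ((¬A ⊃ (A ∧ ¬A)) ∧ (((B ⊃ A) ∧ A) ≡ A))) = ¬6 = 2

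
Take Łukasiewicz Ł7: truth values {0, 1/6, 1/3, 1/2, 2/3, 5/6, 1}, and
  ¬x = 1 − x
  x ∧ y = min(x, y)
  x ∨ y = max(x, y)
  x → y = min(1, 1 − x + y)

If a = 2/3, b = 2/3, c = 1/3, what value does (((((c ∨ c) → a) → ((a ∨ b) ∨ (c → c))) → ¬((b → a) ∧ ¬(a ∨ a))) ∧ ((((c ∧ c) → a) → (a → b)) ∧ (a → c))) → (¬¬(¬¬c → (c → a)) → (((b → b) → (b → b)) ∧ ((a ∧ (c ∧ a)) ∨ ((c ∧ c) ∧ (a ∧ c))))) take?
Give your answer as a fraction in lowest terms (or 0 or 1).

2/3

c ∨ c = 1/3 ∨ 1/3 = 1/3
(c ∨ c) → a = 1/3 → 2/3 = 1
a ∨ b = 2/3 ∨ 2/3 = 2/3
c → c = 1/3 → 1/3 = 1
(a ∨ b) ∨ (c → c) = 2/3 ∨ 1 = 1
((c ∨ c) → a) → ((a ∨ b) ∨ (c → c)) = 1 → 1 = 1
b → a = 2/3 → 2/3 = 1
a ∨ a = 2/3 ∨ 2/3 = 2/3
¬(a ∨ a) = ¬2/3 = 1/3
(b → a) ∧ ¬(a ∨ a) = 1 ∧ 1/3 = 1/3
¬((b → a) ∧ ¬(a ∨ a)) = ¬1/3 = 2/3
(((c ∨ c) → a) → ((a ∨ b) ∨ (c → c))) → ¬((b → a) ∧ ¬(a ∨ a)) = 1 → 2/3 = 2/3
c ∧ c = 1/3 ∧ 1/3 = 1/3
(c ∧ c) → a = 1/3 → 2/3 = 1
a → b = 2/3 → 2/3 = 1
((c ∧ c) → a) → (a → b) = 1 → 1 = 1
a → c = 2/3 → 1/3 = 2/3
(((c ∧ c) → a) → (a → b)) ∧ (a → c) = 1 ∧ 2/3 = 2/3
((((c ∨ c) → a) → ((a ∨ b) ∨ (c → c))) → ¬((b → a) ∧ ¬(a ∨ a))) ∧ ((((c ∧ c) → a) → (a → b)) ∧ (a → c)) = 2/3 ∧ 2/3 = 2/3
¬c = ¬1/3 = 2/3
¬¬c = ¬2/3 = 1/3
c → a = 1/3 → 2/3 = 1
¬¬c → (c → a) = 1/3 → 1 = 1
¬(¬¬c → (c → a)) = ¬1 = 0
¬¬(¬¬c → (c → a)) = ¬0 = 1
b → b = 2/3 → 2/3 = 1
b → b = 2/3 → 2/3 = 1
(b → b) → (b → b) = 1 → 1 = 1
c ∧ a = 1/3 ∧ 2/3 = 1/3
a ∧ (c ∧ a) = 2/3 ∧ 1/3 = 1/3
c ∧ c = 1/3 ∧ 1/3 = 1/3
a ∧ c = 2/3 ∧ 1/3 = 1/3
(c ∧ c) ∧ (a ∧ c) = 1/3 ∧ 1/3 = 1/3
(a ∧ (c ∧ a)) ∨ ((c ∧ c) ∧ (a ∧ c)) = 1/3 ∨ 1/3 = 1/3
((b → b) → (b → b)) ∧ ((a ∧ (c ∧ a)) ∨ ((c ∧ c) ∧ (a ∧ c))) = 1 ∧ 1/3 = 1/3
¬¬(¬¬c → (c → a)) → (((b → b) → (b → b)) ∧ ((a ∧ (c ∧ a)) ∨ ((c ∧ c) ∧ (a ∧ c)))) = 1 → 1/3 = 1/3
(((((c ∨ c) → a) → ((a ∨ b) ∨ (c → c))) → ¬((b → a) ∧ ¬(a ∨ a))) ∧ ((((c ∧ c) → a) → (a → b)) ∧ (a → c))) → (¬¬(¬¬c → (c → a)) → (((b → b) → (b → b)) ∧ ((a ∧ (c ∧ a)) ∨ ((c ∧ c) ∧ (a ∧ c))))) = 2/3 → 1/3 = 2/3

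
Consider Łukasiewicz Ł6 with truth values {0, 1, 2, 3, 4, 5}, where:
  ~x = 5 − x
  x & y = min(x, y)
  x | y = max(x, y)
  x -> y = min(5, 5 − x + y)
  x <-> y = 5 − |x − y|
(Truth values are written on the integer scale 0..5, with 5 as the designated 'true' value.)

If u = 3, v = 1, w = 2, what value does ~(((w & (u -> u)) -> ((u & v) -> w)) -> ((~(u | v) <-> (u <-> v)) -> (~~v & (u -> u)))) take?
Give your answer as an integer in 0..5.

3

u -> u = 3 -> 3 = 5
w & (u -> u) = 2 & 5 = 2
u & v = 3 & 1 = 1
(u & v) -> w = 1 -> 2 = 5
(w & (u -> u)) -> ((u & v) -> w) = 2 -> 5 = 5
u | v = 3 | 1 = 3
~(u | v) = ~3 = 2
u <-> v = 3 <-> 1 = 3
~(u | v) <-> (u <-> v) = 2 <-> 3 = 4
~v = ~1 = 4
~~v = ~4 = 1
u -> u = 3 -> 3 = 5
~~v & (u -> u) = 1 & 5 = 1
(~(u | v) <-> (u <-> v)) -> (~~v & (u -> u)) = 4 -> 1 = 2
((w & (u -> u)) -> ((u & v) -> w)) -> ((~(u | v) <-> (u <-> v)) -> (~~v & (u -> u))) = 5 -> 2 = 2
~(((w & (u -> u)) -> ((u & v) -> w)) -> ((~(u | v) <-> (u <-> v)) -> (~~v & (u -> u)))) = ~2 = 3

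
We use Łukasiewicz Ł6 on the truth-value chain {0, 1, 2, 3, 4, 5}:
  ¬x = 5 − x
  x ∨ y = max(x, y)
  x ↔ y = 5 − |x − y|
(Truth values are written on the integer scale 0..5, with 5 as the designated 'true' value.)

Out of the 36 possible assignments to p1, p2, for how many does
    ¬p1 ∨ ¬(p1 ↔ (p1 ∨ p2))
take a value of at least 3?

value 5: 6 assignments (counts)
value 4: 6 assignments (counts)
value 3: 6 assignments (counts)
value 2: 6 assignments
value 1: 6 assignments
value 0: 6 assignments
So 18 of the 36 assignments meet the threshold.

18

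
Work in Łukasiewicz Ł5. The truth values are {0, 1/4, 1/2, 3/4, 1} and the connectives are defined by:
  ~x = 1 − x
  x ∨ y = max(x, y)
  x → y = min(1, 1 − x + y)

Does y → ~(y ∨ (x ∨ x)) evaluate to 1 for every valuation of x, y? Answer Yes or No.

Counterexample: take x = 0, y = 3/4.
x ∨ x = 0 ∨ 0 = 0
y ∨ (x ∨ x) = 3/4 ∨ 0 = 3/4
~(y ∨ (x ∨ x)) = ~3/4 = 1/4
y → ~(y ∨ (x ∨ x)) = 3/4 → 1/4 = 1/2
This gives 1/2 ≠ 1.

No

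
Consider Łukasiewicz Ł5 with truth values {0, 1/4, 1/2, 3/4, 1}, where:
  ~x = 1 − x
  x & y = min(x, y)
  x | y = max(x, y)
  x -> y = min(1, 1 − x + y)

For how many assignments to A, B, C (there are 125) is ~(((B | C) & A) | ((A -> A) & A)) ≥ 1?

25

value 1: 25 assignments (counts)
value 3/4: 25 assignments
value 1/2: 25 assignments
value 1/4: 25 assignments
value 0: 25 assignments
So 25 of the 125 assignments meet the threshold.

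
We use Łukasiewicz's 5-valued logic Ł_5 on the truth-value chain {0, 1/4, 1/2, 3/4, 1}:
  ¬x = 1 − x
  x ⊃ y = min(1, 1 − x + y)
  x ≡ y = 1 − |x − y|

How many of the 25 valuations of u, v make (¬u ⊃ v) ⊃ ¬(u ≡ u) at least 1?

1

value 1: 1 assignment (counts)
value 3/4: 2 assignments
value 1/2: 3 assignments
value 1/4: 4 assignments
value 0: 15 assignments
So 1 of the 25 assignments meets the threshold.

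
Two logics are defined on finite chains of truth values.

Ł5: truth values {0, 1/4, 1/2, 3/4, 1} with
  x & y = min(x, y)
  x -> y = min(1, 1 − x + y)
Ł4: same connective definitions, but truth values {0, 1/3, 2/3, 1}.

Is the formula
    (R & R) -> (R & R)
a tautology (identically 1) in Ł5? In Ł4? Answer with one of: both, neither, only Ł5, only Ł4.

In Ł5: every assignment gives 1 — tautology.
In Ł4: every assignment gives 1 — tautology.

both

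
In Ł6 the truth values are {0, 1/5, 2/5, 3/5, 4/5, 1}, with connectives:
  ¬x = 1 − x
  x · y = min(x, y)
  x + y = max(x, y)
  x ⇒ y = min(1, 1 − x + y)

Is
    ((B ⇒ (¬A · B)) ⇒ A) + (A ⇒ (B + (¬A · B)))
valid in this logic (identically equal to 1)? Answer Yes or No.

No

Counterexample: take A = 1/5, B = 0.
¬A = ¬1/5 = 4/5
¬A · B = 4/5 · 0 = 0
B ⇒ (¬A · B) = 0 ⇒ 0 = 1
(B ⇒ (¬A · B)) ⇒ A = 1 ⇒ 1/5 = 1/5
¬A = ¬1/5 = 4/5
¬A · B = 4/5 · 0 = 0
B + (¬A · B) = 0 + 0 = 0
A ⇒ (B + (¬A · B)) = 1/5 ⇒ 0 = 4/5
((B ⇒ (¬A · B)) ⇒ A) + (A ⇒ (B + (¬A · B))) = 1/5 + 4/5 = 4/5
This gives 4/5 ≠ 1.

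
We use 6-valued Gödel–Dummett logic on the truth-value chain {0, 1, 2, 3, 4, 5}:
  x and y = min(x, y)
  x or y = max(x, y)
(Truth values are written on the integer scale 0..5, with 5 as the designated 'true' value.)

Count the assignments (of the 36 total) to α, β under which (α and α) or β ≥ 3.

value 5: 11 assignments (counts)
value 4: 9 assignments (counts)
value 3: 7 assignments (counts)
value 2: 5 assignments
value 1: 3 assignments
value 0: 1 assignment
So 27 of the 36 assignments meet the threshold.

27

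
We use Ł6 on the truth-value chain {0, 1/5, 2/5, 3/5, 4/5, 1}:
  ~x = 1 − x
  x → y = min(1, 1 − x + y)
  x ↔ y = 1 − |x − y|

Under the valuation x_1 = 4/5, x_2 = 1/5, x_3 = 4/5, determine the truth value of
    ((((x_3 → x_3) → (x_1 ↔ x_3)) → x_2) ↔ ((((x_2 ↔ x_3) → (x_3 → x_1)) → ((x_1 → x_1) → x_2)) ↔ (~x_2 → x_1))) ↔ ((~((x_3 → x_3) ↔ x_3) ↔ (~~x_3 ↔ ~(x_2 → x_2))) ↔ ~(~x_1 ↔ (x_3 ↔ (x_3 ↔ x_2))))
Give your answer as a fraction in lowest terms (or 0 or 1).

2/5

x_3 → x_3 = 4/5 → 4/5 = 1
x_1 ↔ x_3 = 4/5 ↔ 4/5 = 1
(x_3 → x_3) → (x_1 ↔ x_3) = 1 → 1 = 1
((x_3 → x_3) → (x_1 ↔ x_3)) → x_2 = 1 → 1/5 = 1/5
x_2 ↔ x_3 = 1/5 ↔ 4/5 = 2/5
x_3 → x_1 = 4/5 → 4/5 = 1
(x_2 ↔ x_3) → (x_3 → x_1) = 2/5 → 1 = 1
x_1 → x_1 = 4/5 → 4/5 = 1
(x_1 → x_1) → x_2 = 1 → 1/5 = 1/5
((x_2 ↔ x_3) → (x_3 → x_1)) → ((x_1 → x_1) → x_2) = 1 → 1/5 = 1/5
~x_2 = ~1/5 = 4/5
~x_2 → x_1 = 4/5 → 4/5 = 1
(((x_2 ↔ x_3) → (x_3 → x_1)) → ((x_1 → x_1) → x_2)) ↔ (~x_2 → x_1) = 1/5 ↔ 1 = 1/5
(((x_3 → x_3) → (x_1 ↔ x_3)) → x_2) ↔ ((((x_2 ↔ x_3) → (x_3 → x_1)) → ((x_1 → x_1) → x_2)) ↔ (~x_2 → x_1)) = 1/5 ↔ 1/5 = 1
x_3 → x_3 = 4/5 → 4/5 = 1
(x_3 → x_3) ↔ x_3 = 1 ↔ 4/5 = 4/5
~((x_3 → x_3) ↔ x_3) = ~4/5 = 1/5
~x_3 = ~4/5 = 1/5
~~x_3 = ~1/5 = 4/5
x_2 → x_2 = 1/5 → 1/5 = 1
~(x_2 → x_2) = ~1 = 0
~~x_3 ↔ ~(x_2 → x_2) = 4/5 ↔ 0 = 1/5
~((x_3 → x_3) ↔ x_3) ↔ (~~x_3 ↔ ~(x_2 → x_2)) = 1/5 ↔ 1/5 = 1
~x_1 = ~4/5 = 1/5
x_3 ↔ x_2 = 4/5 ↔ 1/5 = 2/5
x_3 ↔ (x_3 ↔ x_2) = 4/5 ↔ 2/5 = 3/5
~x_1 ↔ (x_3 ↔ (x_3 ↔ x_2)) = 1/5 ↔ 3/5 = 3/5
~(~x_1 ↔ (x_3 ↔ (x_3 ↔ x_2))) = ~3/5 = 2/5
(~((x_3 → x_3) ↔ x_3) ↔ (~~x_3 ↔ ~(x_2 → x_2))) ↔ ~(~x_1 ↔ (x_3 ↔ (x_3 ↔ x_2))) = 1 ↔ 2/5 = 2/5
((((x_3 → x_3) → (x_1 ↔ x_3)) → x_2) ↔ ((((x_2 ↔ x_3) → (x_3 → x_1)) → ((x_1 → x_1) → x_2)) ↔ (~x_2 → x_1))) ↔ ((~((x_3 → x_3) ↔ x_3) ↔ (~~x_3 ↔ ~(x_2 → x_2))) ↔ ~(~x_1 ↔ (x_3 ↔ (x_3 ↔ x_2)))) = 1 ↔ 2/5 = 2/5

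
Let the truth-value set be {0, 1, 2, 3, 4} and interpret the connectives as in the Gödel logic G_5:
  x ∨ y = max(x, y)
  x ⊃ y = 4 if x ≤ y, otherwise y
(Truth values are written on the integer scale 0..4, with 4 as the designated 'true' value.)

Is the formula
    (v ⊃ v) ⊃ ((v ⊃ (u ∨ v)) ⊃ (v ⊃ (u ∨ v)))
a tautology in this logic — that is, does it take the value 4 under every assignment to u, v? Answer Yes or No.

Yes

At u = 1, v = 1, for instance:
v ⊃ v = 1 ⊃ 1 = 4
u ∨ v = 1 ∨ 1 = 1
v ⊃ (u ∨ v) = 1 ⊃ 1 = 4
v ⊃ (u ∨ v) = 1 ⊃ 1 = 4
(v ⊃ (u ∨ v)) ⊃ (v ⊃ (u ∨ v)) = 4 ⊃ 4 = 4
(v ⊃ v) ⊃ ((v ⊃ (u ∨ v)) ⊃ (v ⊃ (u ∨ v))) = 4 ⊃ 4 = 4
and checking the remaining 24 assignments likewise gives ≥ 4 in every case.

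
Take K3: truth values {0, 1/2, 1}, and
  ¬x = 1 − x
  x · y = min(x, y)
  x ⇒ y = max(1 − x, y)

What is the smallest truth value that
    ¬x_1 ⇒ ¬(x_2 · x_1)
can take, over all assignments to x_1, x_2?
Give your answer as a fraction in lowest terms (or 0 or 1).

Take x_1 = 1/2, x_2 = 1/2:
¬x_1 = ¬1/2 = 1/2
x_2 · x_1 = 1/2 · 1/2 = 1/2
¬(x_2 · x_1) = ¬1/2 = 1/2
¬x_1 ⇒ ¬(x_2 · x_1) = 1/2 ⇒ 1/2 = 1/2
No assignment yields a value below 1/2, so this is the minimum.

1/2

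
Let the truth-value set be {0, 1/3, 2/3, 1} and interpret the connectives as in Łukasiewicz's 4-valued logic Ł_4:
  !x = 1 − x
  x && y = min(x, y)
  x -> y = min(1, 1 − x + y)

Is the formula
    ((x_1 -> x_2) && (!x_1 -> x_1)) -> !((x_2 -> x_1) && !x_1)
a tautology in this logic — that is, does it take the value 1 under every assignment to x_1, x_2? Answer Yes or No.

No

Counterexample: take x_1 = 1/3, x_2 = 0.
x_1 -> x_2 = 1/3 -> 0 = 2/3
!x_1 = !1/3 = 2/3
!x_1 -> x_1 = 2/3 -> 1/3 = 2/3
(x_1 -> x_2) && (!x_1 -> x_1) = 2/3 && 2/3 = 2/3
x_2 -> x_1 = 0 -> 1/3 = 1
!x_1 = !1/3 = 2/3
(x_2 -> x_1) && !x_1 = 1 && 2/3 = 2/3
!((x_2 -> x_1) && !x_1) = !2/3 = 1/3
((x_1 -> x_2) && (!x_1 -> x_1)) -> !((x_2 -> x_1) && !x_1) = 2/3 -> 1/3 = 2/3
This gives 2/3 ≠ 1.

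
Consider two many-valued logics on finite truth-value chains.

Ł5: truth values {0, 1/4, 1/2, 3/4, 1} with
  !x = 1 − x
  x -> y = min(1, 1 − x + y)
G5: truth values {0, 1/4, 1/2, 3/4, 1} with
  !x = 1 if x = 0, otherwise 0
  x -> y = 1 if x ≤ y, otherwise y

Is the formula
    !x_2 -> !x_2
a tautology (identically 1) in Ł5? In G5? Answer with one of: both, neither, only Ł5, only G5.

In Ł5: every assignment gives 1 — tautology.
In G5: every assignment gives 1 — tautology.

both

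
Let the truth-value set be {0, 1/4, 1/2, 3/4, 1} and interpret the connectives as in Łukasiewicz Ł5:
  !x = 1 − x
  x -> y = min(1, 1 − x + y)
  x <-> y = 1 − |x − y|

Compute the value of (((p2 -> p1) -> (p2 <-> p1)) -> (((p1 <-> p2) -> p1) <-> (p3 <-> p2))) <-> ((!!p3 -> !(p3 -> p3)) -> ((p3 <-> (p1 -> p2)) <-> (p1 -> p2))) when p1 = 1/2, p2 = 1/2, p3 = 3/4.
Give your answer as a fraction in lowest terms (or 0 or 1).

p2 -> p1 = 1/2 -> 1/2 = 1
p2 <-> p1 = 1/2 <-> 1/2 = 1
(p2 -> p1) -> (p2 <-> p1) = 1 -> 1 = 1
p1 <-> p2 = 1/2 <-> 1/2 = 1
(p1 <-> p2) -> p1 = 1 -> 1/2 = 1/2
p3 <-> p2 = 3/4 <-> 1/2 = 3/4
((p1 <-> p2) -> p1) <-> (p3 <-> p2) = 1/2 <-> 3/4 = 3/4
((p2 -> p1) -> (p2 <-> p1)) -> (((p1 <-> p2) -> p1) <-> (p3 <-> p2)) = 1 -> 3/4 = 3/4
!p3 = !3/4 = 1/4
!!p3 = !1/4 = 3/4
p3 -> p3 = 3/4 -> 3/4 = 1
!(p3 -> p3) = !1 = 0
!!p3 -> !(p3 -> p3) = 3/4 -> 0 = 1/4
p1 -> p2 = 1/2 -> 1/2 = 1
p3 <-> (p1 -> p2) = 3/4 <-> 1 = 3/4
p1 -> p2 = 1/2 -> 1/2 = 1
(p3 <-> (p1 -> p2)) <-> (p1 -> p2) = 3/4 <-> 1 = 3/4
(!!p3 -> !(p3 -> p3)) -> ((p3 <-> (p1 -> p2)) <-> (p1 -> p2)) = 1/4 -> 3/4 = 1
(((p2 -> p1) -> (p2 <-> p1)) -> (((p1 <-> p2) -> p1) <-> (p3 <-> p2))) <-> ((!!p3 -> !(p3 -> p3)) -> ((p3 <-> (p1 -> p2)) <-> (p1 -> p2))) = 3/4 <-> 1 = 3/4

3/4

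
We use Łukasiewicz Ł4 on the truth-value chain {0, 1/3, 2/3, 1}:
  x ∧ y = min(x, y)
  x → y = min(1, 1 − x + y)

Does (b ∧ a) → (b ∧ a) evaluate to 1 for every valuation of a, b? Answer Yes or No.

a = 0, b = 0 ↦ 1
a = 0, b = 1/3 ↦ 1
a = 0, b = 2/3 ↦ 1
a = 0, b = 1 ↦ 1
a = 1/3, b = 0 ↦ 1
a = 1/3, b = 1/3 ↦ 1
a = 1/3, b = 2/3 ↦ 1
a = 1/3, b = 1 ↦ 1
a = 2/3, b = 0 ↦ 1
a = 2/3, b = 1/3 ↦ 1
a = 2/3, b = 2/3 ↦ 1
a = 2/3, b = 1 ↦ 1
a = 1, b = 0 ↦ 1
a = 1, b = 1/3 ↦ 1
a = 1, b = 2/3 ↦ 1
a = 1, b = 1 ↦ 1
Every assignment gives a value ≥ 1.

Yes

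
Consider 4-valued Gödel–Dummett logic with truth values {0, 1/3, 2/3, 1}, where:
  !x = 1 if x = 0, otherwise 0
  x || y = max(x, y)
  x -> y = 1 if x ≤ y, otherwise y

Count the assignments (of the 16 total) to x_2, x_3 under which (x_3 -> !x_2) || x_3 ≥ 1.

x_2 = 0, x_3 = 0 ↦ 1  ≥
x_2 = 0, x_3 = 1/3 ↦ 1  ≥
x_2 = 0, x_3 = 2/3 ↦ 1  ≥
x_2 = 0, x_3 = 1 ↦ 1  ≥
x_2 = 1/3, x_3 = 0 ↦ 1  ≥
x_2 = 1/3, x_3 = 1/3 ↦ 1/3  <
x_2 = 1/3, x_3 = 2/3 ↦ 2/3  <
x_2 = 1/3, x_3 = 1 ↦ 1  ≥
x_2 = 2/3, x_3 = 0 ↦ 1  ≥
x_2 = 2/3, x_3 = 1/3 ↦ 1/3  <
x_2 = 2/3, x_3 = 2/3 ↦ 2/3  <
x_2 = 2/3, x_3 = 1 ↦ 1  ≥
x_2 = 1, x_3 = 0 ↦ 1  ≥
x_2 = 1, x_3 = 1/3 ↦ 1/3  <
x_2 = 1, x_3 = 2/3 ↦ 2/3  <
x_2 = 1, x_3 = 1 ↦ 1  ≥
So 10 of the 16 assignments meet the threshold.

10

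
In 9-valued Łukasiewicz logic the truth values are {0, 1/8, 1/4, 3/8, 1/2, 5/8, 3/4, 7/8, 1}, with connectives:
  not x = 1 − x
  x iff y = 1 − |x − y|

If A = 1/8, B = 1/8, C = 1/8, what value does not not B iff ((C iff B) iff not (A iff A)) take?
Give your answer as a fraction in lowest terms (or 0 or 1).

not B = not 1/8 = 7/8
not not B = not 7/8 = 1/8
C iff B = 1/8 iff 1/8 = 1
A iff A = 1/8 iff 1/8 = 1
not (A iff A) = not 1 = 0
(C iff B) iff not (A iff A) = 1 iff 0 = 0
not not B iff ((C iff B) iff not (A iff A)) = 1/8 iff 0 = 7/8

7/8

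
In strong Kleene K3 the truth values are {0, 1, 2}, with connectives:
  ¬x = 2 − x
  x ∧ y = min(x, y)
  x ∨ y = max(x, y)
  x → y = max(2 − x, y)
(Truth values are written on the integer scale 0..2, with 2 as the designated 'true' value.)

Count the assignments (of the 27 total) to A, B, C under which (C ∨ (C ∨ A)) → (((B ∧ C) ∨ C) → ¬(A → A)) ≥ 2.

value 2: 9 assignments (counts)
value 1: 12 assignments
value 0: 6 assignments
So 9 of the 27 assignments meet the threshold.

9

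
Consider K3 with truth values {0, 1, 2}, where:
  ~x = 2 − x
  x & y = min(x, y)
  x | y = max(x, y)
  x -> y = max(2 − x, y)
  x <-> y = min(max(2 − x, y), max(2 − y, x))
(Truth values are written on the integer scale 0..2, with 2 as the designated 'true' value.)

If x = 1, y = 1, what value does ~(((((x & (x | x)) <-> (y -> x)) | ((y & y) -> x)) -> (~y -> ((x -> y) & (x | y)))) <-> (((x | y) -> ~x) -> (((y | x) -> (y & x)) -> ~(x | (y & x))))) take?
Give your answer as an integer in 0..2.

1

x | x = 1 | 1 = 1
x & (x | x) = 1 & 1 = 1
y -> x = 1 -> 1 = 1
(x & (x | x)) <-> (y -> x) = 1 <-> 1 = 1
y & y = 1 & 1 = 1
(y & y) -> x = 1 -> 1 = 1
((x & (x | x)) <-> (y -> x)) | ((y & y) -> x) = 1 | 1 = 1
~y = ~1 = 1
x -> y = 1 -> 1 = 1
x | y = 1 | 1 = 1
(x -> y) & (x | y) = 1 & 1 = 1
~y -> ((x -> y) & (x | y)) = 1 -> 1 = 1
(((x & (x | x)) <-> (y -> x)) | ((y & y) -> x)) -> (~y -> ((x -> y) & (x | y))) = 1 -> 1 = 1
x | y = 1 | 1 = 1
~x = ~1 = 1
(x | y) -> ~x = 1 -> 1 = 1
y | x = 1 | 1 = 1
y & x = 1 & 1 = 1
(y | x) -> (y & x) = 1 -> 1 = 1
y & x = 1 & 1 = 1
x | (y & x) = 1 | 1 = 1
~(x | (y & x)) = ~1 = 1
((y | x) -> (y & x)) -> ~(x | (y & x)) = 1 -> 1 = 1
((x | y) -> ~x) -> (((y | x) -> (y & x)) -> ~(x | (y & x))) = 1 -> 1 = 1
((((x & (x | x)) <-> (y -> x)) | ((y & y) -> x)) -> (~y -> ((x -> y) & (x | y)))) <-> (((x | y) -> ~x) -> (((y | x) -> (y & x)) -> ~(x | (y & x)))) = 1 <-> 1 = 1
~(((((x & (x | x)) <-> (y -> x)) | ((y & y) -> x)) -> (~y -> ((x -> y) & (x | y)))) <-> (((x | y) -> ~x) -> (((y | x) -> (y & x)) -> ~(x | (y & x))))) = ~1 = 1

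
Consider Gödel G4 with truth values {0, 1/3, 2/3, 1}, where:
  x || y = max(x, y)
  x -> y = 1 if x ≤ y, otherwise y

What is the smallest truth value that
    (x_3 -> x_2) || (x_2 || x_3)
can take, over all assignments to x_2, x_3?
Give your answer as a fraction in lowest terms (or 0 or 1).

Take x_2 = 0, x_3 = 1/3:
x_3 -> x_2 = 1/3 -> 0 = 0
x_2 || x_3 = 0 || 1/3 = 1/3
(x_3 -> x_2) || (x_2 || x_3) = 0 || 1/3 = 1/3
No assignment yields a value below 1/3, so this is the minimum.

1/3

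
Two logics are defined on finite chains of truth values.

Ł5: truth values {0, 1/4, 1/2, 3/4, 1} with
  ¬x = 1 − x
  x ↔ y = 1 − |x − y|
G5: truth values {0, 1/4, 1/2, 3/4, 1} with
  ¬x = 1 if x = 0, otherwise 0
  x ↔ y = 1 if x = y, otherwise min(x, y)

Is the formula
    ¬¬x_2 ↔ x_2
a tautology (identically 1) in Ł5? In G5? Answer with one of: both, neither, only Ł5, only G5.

In Ł5: every assignment gives 1 — tautology.
In G5: at x_2 = 1/4 the value is 1/4 — not a tautology.

only Ł5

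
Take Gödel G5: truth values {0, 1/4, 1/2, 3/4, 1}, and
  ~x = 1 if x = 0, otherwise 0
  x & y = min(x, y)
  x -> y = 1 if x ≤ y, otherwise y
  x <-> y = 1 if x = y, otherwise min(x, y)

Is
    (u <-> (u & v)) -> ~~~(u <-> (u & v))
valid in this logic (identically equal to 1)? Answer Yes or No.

Counterexample: take u = 0, v = 0.
u & v = 0 & 0 = 0
u <-> (u & v) = 0 <-> 0 = 1
~(u <-> (u & v)) = ~1 = 0
~~(u <-> (u & v)) = ~0 = 1
~~~(u <-> (u & v)) = ~1 = 0
(u <-> (u & v)) -> ~~~(u <-> (u & v)) = 1 -> 0 = 0
This gives 0 ≠ 1.

No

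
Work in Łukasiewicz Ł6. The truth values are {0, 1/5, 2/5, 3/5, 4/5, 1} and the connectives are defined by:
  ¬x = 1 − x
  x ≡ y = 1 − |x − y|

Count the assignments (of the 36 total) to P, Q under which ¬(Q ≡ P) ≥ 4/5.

6

value 1: 2 assignments (counts)
value 4/5: 4 assignments (counts)
value 3/5: 6 assignments
value 2/5: 8 assignments
value 1/5: 10 assignments
value 0: 6 assignments
So 6 of the 36 assignments meet the threshold.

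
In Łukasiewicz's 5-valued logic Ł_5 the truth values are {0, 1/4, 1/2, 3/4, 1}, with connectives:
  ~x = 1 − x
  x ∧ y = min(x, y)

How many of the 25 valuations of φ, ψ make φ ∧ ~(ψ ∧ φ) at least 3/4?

value 1: 1 assignment (counts)
value 3/4: 3 assignments (counts)
value 1/2: 7 assignments
value 1/4: 8 assignments
value 0: 6 assignments
So 4 of the 25 assignments meet the threshold.

4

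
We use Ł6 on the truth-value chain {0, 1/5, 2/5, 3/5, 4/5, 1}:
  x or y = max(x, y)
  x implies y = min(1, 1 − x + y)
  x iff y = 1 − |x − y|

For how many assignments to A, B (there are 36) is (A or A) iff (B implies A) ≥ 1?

11

value 1: 11 assignments (counts)
value 4/5: 9 assignments
value 3/5: 7 assignments
value 2/5: 5 assignments
value 1/5: 3 assignments
value 0: 1 assignment
So 11 of the 36 assignments meet the threshold.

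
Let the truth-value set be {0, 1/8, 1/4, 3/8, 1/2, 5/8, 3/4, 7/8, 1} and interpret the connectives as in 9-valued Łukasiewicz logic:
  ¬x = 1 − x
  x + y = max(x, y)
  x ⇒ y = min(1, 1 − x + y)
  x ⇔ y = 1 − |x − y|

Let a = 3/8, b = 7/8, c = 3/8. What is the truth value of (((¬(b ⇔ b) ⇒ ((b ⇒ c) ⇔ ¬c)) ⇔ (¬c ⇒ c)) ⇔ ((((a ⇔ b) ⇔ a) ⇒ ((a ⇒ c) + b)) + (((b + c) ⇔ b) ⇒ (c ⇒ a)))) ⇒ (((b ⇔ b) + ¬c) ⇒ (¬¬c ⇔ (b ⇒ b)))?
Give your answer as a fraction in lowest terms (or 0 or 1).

5/8

b ⇔ b = 7/8 ⇔ 7/8 = 1
¬(b ⇔ b) = ¬1 = 0
b ⇒ c = 7/8 ⇒ 3/8 = 1/2
¬c = ¬3/8 = 5/8
(b ⇒ c) ⇔ ¬c = 1/2 ⇔ 5/8 = 7/8
¬(b ⇔ b) ⇒ ((b ⇒ c) ⇔ ¬c) = 0 ⇒ 7/8 = 1
¬c = ¬3/8 = 5/8
¬c ⇒ c = 5/8 ⇒ 3/8 = 3/4
(¬(b ⇔ b) ⇒ ((b ⇒ c) ⇔ ¬c)) ⇔ (¬c ⇒ c) = 1 ⇔ 3/4 = 3/4
a ⇔ b = 3/8 ⇔ 7/8 = 1/2
(a ⇔ b) ⇔ a = 1/2 ⇔ 3/8 = 7/8
a ⇒ c = 3/8 ⇒ 3/8 = 1
(a ⇒ c) + b = 1 + 7/8 = 1
((a ⇔ b) ⇔ a) ⇒ ((a ⇒ c) + b) = 7/8 ⇒ 1 = 1
b + c = 7/8 + 3/8 = 7/8
(b + c) ⇔ b = 7/8 ⇔ 7/8 = 1
c ⇒ a = 3/8 ⇒ 3/8 = 1
((b + c) ⇔ b) ⇒ (c ⇒ a) = 1 ⇒ 1 = 1
(((a ⇔ b) ⇔ a) ⇒ ((a ⇒ c) + b)) + (((b + c) ⇔ b) ⇒ (c ⇒ a)) = 1 + 1 = 1
((¬(b ⇔ b) ⇒ ((b ⇒ c) ⇔ ¬c)) ⇔ (¬c ⇒ c)) ⇔ ((((a ⇔ b) ⇔ a) ⇒ ((a ⇒ c) + b)) + (((b + c) ⇔ b) ⇒ (c ⇒ a))) = 3/4 ⇔ 1 = 3/4
b ⇔ b = 7/8 ⇔ 7/8 = 1
¬c = ¬3/8 = 5/8
(b ⇔ b) + ¬c = 1 + 5/8 = 1
¬c = ¬3/8 = 5/8
¬¬c = ¬5/8 = 3/8
b ⇒ b = 7/8 ⇒ 7/8 = 1
¬¬c ⇔ (b ⇒ b) = 3/8 ⇔ 1 = 3/8
((b ⇔ b) + ¬c) ⇒ (¬¬c ⇔ (b ⇒ b)) = 1 ⇒ 3/8 = 3/8
(((¬(b ⇔ b) ⇒ ((b ⇒ c) ⇔ ¬c)) ⇔ (¬c ⇒ c)) ⇔ ((((a ⇔ b) ⇔ a) ⇒ ((a ⇒ c) + b)) + (((b + c) ⇔ b) ⇒ (c ⇒ a)))) ⇒ (((b ⇔ b) + ¬c) ⇒ (¬¬c ⇔ (b ⇒ b))) = 3/4 ⇒ 3/8 = 5/8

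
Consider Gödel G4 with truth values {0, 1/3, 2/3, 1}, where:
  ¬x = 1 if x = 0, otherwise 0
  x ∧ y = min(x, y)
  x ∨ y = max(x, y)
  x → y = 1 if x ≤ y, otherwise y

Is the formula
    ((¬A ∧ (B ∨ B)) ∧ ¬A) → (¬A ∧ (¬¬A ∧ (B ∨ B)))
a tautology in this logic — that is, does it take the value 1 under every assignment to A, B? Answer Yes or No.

Counterexample: take A = 0, B = 1/3.
¬A = ¬0 = 1
B ∨ B = 1/3 ∨ 1/3 = 1/3
¬A ∧ (B ∨ B) = 1 ∧ 1/3 = 1/3
¬A = ¬0 = 1
(¬A ∧ (B ∨ B)) ∧ ¬A = 1/3 ∧ 1 = 1/3
¬A = ¬0 = 1
¬A = ¬0 = 1
¬¬A = ¬1 = 0
B ∨ B = 1/3 ∨ 1/3 = 1/3
¬¬A ∧ (B ∨ B) = 0 ∧ 1/3 = 0
¬A ∧ (¬¬A ∧ (B ∨ B)) = 1 ∧ 0 = 0
((¬A ∧ (B ∨ B)) ∧ ¬A) → (¬A ∧ (¬¬A ∧ (B ∨ B))) = 1/3 → 0 = 0
This gives 0 ≠ 1.

No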